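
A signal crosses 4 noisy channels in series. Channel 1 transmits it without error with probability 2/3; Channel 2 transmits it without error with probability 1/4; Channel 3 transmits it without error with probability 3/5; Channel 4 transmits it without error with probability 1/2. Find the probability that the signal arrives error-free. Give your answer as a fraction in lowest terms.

1/20

The events are sequential, so multiply the conditional probabilities:
P = 2/3 × 1/4 × 3/5 × 1/2 = 6/120 = 1/20.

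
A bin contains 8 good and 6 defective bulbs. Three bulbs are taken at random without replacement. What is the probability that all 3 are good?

P(all good) = 8/14 × 7/13 × 6/12 = 336/2184 = 2/13.

2/13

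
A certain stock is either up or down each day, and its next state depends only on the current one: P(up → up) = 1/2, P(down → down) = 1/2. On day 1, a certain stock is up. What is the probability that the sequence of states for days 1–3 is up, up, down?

Day 1 is given. For each transition, use the conditional probability from the current state:
P(up | up) = 1/2; P(down | up) = 1/2.
P = 1/2 × 1/2 = 1/4.

1/4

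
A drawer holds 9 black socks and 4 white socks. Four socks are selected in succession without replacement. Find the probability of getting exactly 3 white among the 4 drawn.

36/715

One ordering (white drawn first) has probability 4/13 × 3/12 × 2/11 × 9/10 = 216/17160 = 9/715.
There are C(4,3) = 4 such orderings, each equally likely, so P = 4 × 9/715 = 36/715.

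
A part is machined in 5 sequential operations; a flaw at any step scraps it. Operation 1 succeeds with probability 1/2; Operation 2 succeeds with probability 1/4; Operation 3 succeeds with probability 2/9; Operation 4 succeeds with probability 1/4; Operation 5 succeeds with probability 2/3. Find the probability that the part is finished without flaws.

Each stage is reached only if all earlier stages succeed, so
P = 1/2 × 1/4 × 2/9 × 1/4 × 2/3 = 4/864 = 1/216.

1/216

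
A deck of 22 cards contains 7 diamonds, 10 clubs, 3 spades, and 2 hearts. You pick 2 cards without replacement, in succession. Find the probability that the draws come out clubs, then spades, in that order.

Chain rule:
P = 10/22 × 3/21 = 30/462 = 5/77.

5/77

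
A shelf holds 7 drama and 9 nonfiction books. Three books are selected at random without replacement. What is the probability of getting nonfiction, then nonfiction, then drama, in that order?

Each draw changes the counts, so multiply the conditional probabilities along the sequence:
P = 9/16 × 8/15 × 7/14 = 504/3360 = 3/20.

3/20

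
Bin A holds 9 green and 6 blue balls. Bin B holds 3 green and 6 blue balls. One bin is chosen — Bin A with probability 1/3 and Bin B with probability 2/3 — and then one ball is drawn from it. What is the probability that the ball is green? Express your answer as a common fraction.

From Bin A: P(green) = 9/15.
From Bin B: P(green) = 3/9.
Total probability = (1/3)(9/15) + (2/3)(3/9) = 19/45.

19/45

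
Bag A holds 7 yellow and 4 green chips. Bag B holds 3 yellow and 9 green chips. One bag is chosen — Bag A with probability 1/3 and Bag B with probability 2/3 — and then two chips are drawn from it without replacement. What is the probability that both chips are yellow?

From Bag A: P(both yellow) = (7/11)(6/10) = 21/55.
From Bag B: P(both yellow) = (3/12)(2/11) = 1/22.
Total probability = (1/3)(21/55) + (2/3)(1/22) = 26/165.

26/165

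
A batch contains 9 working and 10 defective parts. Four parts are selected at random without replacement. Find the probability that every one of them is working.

21/646

P = 9/19 × 8/18 × 7/17 × 6/16 = 3024/93024 = 21/646.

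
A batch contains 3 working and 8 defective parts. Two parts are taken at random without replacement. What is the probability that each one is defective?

P(all defective) = 8/11 × 7/10 = 56/110 = 28/55.

28/55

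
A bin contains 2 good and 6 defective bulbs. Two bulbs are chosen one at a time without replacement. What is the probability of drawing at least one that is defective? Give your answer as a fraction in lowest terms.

27/28

P(no defective) = 2/8 × 1/7 = 2/56 = 1/28.
P(at least one) = 1 − 1/28 = 27/28.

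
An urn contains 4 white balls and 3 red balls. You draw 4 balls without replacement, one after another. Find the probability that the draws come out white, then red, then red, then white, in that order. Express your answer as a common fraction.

Each draw changes the counts, so multiply the conditional probabilities along the sequence:
P = 4/7 × 3/6 × 2/5 × 3/4 = 72/840 = 3/35.

3/35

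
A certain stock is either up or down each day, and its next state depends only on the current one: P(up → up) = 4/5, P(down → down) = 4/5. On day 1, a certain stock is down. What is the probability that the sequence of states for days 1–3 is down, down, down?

16/25

Day 1 is given. For each transition, use the conditional probability from the current state:
P(down | down) = 4/5; P(down | down) = 4/5.
P = 4/5 × 4/5 = 16/25.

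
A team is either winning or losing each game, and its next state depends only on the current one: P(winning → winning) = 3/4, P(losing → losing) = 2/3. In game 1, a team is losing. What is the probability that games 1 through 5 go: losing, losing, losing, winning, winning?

1/9

Game 1 is given. For each transition, use the conditional probability from the current state:
P(losing | losing) = 2/3; P(losing | losing) = 2/3; P(winning | losing) = 1/3; P(winning | winning) = 3/4.
P = 2/3 × 2/3 × 1/3 × 3/4 = 12/108 = 1/9.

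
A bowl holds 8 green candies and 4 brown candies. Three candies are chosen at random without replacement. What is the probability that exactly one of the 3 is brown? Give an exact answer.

28/55

One ordering (brown drawn first) has probability 4/12 × 8/11 × 7/10 = 224/1320 = 28/165.
There are C(3,1) = 3 such orderings, each equally likely, so P = 3 × 28/165 = 28/55.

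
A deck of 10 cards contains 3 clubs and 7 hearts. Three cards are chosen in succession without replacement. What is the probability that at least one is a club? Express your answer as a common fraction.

17/24

P(no clubs) = 7/10 × 6/9 × 5/8 = 210/720 = 7/24.
P(at least one) = 1 − 7/24 = 17/24.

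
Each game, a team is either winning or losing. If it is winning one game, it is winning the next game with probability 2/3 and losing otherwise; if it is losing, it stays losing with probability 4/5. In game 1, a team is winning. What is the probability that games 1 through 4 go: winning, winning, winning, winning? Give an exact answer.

Game 1 is given. For each transition, use the conditional probability from the current state:
P(winning | winning) = 2/3; P(winning | winning) = 2/3; P(winning | winning) = 2/3.
P = 2/3 × 2/3 × 2/3 = 8/27.

8/27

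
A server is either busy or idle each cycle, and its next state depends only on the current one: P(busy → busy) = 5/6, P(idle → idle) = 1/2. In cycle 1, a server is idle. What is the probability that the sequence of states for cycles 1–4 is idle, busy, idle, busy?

Cycle 1 is given. For each transition, use the conditional probability from the current state:
P(busy | idle) = 1/2; P(idle | busy) = 1/6; P(busy | idle) = 1/2.
P = 1/2 × 1/6 × 1/2 = 1/24.

1/24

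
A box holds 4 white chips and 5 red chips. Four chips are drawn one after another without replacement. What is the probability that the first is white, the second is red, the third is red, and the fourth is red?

5/63

Chain rule:
P = 4/9 × 5/8 × 4/7 × 3/6 = 240/3024 = 5/63.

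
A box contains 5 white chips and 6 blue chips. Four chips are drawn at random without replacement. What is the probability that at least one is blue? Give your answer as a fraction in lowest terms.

65/66

P(no blue) = 5/11 × 4/10 × 3/9 × 2/8 = 120/7920 = 1/66.
P(at least one) = 1 − 1/66 = 65/66.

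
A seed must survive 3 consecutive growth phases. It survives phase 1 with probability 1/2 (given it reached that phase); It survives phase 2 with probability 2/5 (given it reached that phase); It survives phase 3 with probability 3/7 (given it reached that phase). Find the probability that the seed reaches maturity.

3/35

Each stage is reached only if all earlier stages succeed, so
P = 1/2 × 2/5 × 3/7 = 6/70 = 3/35.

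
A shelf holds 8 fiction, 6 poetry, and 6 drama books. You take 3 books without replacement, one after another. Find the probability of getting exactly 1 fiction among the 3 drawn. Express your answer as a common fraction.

One ordering (fiction drawn first) has probability 8/20 × 12/19 × 11/18 = 1056/6840 = 44/285.
There are C(3,1) = 3 such orderings, each equally likely, so P = 3 × 44/285 = 44/95.

44/95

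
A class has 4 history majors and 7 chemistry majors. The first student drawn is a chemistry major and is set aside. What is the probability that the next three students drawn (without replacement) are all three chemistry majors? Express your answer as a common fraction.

1/6

After the first draw, 6 of the remaining 10 students are chemistry majors.
P = 6/10 × 5/9 × 4/8 = 120/720 = 1/6.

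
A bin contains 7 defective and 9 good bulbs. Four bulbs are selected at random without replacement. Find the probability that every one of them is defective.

1/52

P = 7/16 × 6/15 × 5/14 × 4/13 = 840/43680 = 1/52.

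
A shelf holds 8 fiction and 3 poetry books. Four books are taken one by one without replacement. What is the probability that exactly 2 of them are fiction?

One ordering (fiction drawn first) has probability 8/11 × 7/10 × 3/9 × 2/8 = 336/7920 = 7/165.
There are C(4,2) = 6 such orderings, each equally likely, so P = 6 × 7/165 = 14/55.

14/55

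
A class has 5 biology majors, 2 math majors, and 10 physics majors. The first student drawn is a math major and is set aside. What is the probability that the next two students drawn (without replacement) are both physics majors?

With the first student removed, 10 physics majors remain out of 16.
P = 10/16 × 9/15 = 90/240 = 3/8.

3/8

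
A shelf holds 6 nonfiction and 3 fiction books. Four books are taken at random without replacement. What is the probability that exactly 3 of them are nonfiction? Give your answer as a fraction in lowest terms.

10/21

One ordering (nonfiction drawn first) has probability 6/9 × 5/8 × 4/7 × 3/6 = 360/3024 = 5/42.
There are C(4,3) = 4 such orderings, each equally likely, so P = 4 × 5/42 = 10/21.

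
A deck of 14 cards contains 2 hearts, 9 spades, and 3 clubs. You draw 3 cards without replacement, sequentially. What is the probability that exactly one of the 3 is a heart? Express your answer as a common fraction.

One ordering (a heart drawn first) has probability 2/14 × 12/13 × 11/12 = 264/2184 = 11/91.
There are C(3,1) = 3 such orderings, each equally likely, so P = 3 × 11/91 = 33/91.

33/91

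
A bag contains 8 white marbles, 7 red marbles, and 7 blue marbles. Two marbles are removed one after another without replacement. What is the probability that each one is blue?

P = 7/22 × 6/21 = 42/462 = 1/11.

1/11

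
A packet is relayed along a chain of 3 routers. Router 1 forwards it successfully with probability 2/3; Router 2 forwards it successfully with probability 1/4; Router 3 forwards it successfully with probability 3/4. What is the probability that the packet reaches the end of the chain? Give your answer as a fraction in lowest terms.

The events are sequential, so multiply the conditional probabilities:
P = 2/3 × 1/4 × 3/4 = 6/48 = 1/8.

1/8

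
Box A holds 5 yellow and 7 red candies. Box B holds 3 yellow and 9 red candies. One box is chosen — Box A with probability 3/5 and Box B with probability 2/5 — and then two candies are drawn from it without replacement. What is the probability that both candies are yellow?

6/55

From Box A: P(both yellow) = (5/12)(4/11) = 5/33.
From Box B: P(both yellow) = (3/12)(2/11) = 1/22.
Total probability = (3/5)(5/33) + (2/5)(1/22) = 6/55.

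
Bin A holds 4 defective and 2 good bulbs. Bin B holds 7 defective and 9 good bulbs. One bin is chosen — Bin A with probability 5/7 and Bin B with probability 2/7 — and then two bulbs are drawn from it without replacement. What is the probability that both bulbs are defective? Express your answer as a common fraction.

47/140

From Bin A: P(both defective) = (4/6)(3/5) = 2/5.
From Bin B: P(both defective) = (7/16)(6/15) = 7/40.
Total probability = (5/7)(2/5) + (2/7)(7/40) = 47/140.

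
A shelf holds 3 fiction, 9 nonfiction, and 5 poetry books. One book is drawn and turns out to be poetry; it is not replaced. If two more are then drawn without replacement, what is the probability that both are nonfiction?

With the first book removed, 9 nonfiction remain out of 16.
P = 9/16 × 8/15 = 72/240 = 3/10.

3/10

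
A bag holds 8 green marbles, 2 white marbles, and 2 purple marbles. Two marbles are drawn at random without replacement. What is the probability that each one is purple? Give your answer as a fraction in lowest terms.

P(all purple) = 2/12 × 1/11 = 2/132 = 1/66.

1/66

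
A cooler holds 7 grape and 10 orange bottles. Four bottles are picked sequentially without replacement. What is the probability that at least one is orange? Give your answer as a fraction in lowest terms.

P(no orange) = 7/17 × 6/16 × 5/15 × 4/14 = 840/57120 = 1/68.
P(at least one) = 1 − 1/68 = 67/68.

67/68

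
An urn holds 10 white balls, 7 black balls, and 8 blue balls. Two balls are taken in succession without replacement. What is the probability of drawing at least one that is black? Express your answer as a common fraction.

P(no black) = 18/25 × 17/24 = 306/600 = 51/100.
P(at least one) = 1 − 51/100 = 49/100.

49/100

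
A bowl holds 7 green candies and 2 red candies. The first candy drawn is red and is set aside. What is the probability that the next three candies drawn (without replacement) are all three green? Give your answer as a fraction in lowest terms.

After the first draw, 7 of the remaining 8 candies are green.
P = 7/8 × 6/7 × 5/6 = 210/336 = 5/8.

5/8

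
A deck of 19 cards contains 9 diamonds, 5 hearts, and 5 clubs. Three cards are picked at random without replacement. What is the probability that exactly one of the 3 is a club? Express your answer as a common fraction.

One ordering (a club drawn first) has probability 5/19 × 14/18 × 13/17 = 910/5814 = 455/2907.
There are C(3,1) = 3 such orderings, each equally likely, so P = 3 × 455/2907 = 455/969.

455/969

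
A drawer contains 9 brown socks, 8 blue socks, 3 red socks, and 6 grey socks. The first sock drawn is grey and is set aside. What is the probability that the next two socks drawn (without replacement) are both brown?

After the first draw, 9 of the remaining 25 socks are brown.
P = 9/25 × 8/24 = 72/600 = 3/25.

3/25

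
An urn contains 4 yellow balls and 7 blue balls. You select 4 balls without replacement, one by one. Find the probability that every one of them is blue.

7/66

P = 7/11 × 6/10 × 5/9 × 4/8 = 840/7920 = 7/66.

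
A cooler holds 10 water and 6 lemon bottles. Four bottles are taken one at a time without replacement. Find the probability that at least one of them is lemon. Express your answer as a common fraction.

23/26

P(no lemon) = 10/16 × 9/15 × 8/14 × 7/13 = 5040/43680 = 3/26.
P(at least one) = 1 − 3/26 = 23/26.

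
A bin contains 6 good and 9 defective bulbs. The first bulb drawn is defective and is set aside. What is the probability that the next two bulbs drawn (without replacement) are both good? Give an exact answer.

With the first bulb removed, 6 good remain out of 14.
P = 6/14 × 5/13 = 30/182 = 15/91.

15/91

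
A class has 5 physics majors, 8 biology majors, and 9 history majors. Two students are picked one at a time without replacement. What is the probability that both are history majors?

P(every draw is a history major) = 9/22 × 8/21 = 72/462 = 12/77.

12/77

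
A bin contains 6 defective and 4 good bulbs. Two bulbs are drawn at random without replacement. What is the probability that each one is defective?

1/3

P(every draw is defective) = 6/10 × 5/9 = 30/90 = 1/3.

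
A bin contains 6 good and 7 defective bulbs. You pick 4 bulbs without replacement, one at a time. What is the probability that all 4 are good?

P = 6/13 × 5/12 × 4/11 × 3/10 = 360/17160 = 3/143.

3/143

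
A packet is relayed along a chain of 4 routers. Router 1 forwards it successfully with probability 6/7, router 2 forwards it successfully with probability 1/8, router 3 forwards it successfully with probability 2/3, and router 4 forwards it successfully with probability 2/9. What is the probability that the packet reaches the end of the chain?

The events are sequential, so multiply the conditional probabilities:
P = 6/7 × 1/8 × 2/3 × 2/9 = 24/1512 = 1/63.

1/63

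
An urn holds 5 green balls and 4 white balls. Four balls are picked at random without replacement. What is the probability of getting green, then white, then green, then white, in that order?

Each draw changes the counts, so multiply the conditional probabilities along the sequence:
P = 5/9 × 4/8 × 4/7 × 3/6 = 240/3024 = 5/63.

5/63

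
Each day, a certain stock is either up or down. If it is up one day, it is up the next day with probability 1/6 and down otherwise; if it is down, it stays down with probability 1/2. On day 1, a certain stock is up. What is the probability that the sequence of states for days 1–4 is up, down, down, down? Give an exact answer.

Day 1 is given. For each transition, use the conditional probability from the current state:
P(down | up) = 5/6; P(down | down) = 1/2; P(down | down) = 1/2.
P = 5/6 × 1/2 × 1/2 = 5/24.

5/24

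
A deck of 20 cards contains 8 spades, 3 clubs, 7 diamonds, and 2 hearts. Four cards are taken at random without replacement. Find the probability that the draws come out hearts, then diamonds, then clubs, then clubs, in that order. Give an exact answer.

Multiply the probability of each draw given the previous ones:
P = 2/20 × 7/19 × 3/18 × 2/17 = 84/116280 = 7/9690.

7/9690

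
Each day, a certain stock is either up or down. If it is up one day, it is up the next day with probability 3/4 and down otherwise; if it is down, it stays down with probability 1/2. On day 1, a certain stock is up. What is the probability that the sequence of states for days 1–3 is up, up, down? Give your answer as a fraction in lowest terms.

3/16

Day 1 is given. For each transition, use the conditional probability from the current state:
P(up | up) = 3/4; P(down | up) = 1/4.
P = 3/4 × 1/4 = 3/16.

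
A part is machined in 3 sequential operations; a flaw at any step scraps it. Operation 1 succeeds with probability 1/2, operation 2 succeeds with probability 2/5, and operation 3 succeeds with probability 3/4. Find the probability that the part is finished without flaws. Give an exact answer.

The events are sequential, so multiply the conditional probabilities:
P = 1/2 × 2/5 × 3/4 = 6/40 = 3/20.

3/20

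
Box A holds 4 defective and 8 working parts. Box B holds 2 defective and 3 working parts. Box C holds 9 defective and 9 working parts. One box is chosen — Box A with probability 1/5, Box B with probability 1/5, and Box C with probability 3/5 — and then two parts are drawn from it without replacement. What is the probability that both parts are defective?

From Box A: P(both defective) = (4/12)(3/11) = 1/11.
From Box B: P(both defective) = (2/5)(1/4) = 1/10.
From Box C: P(both defective) = (9/18)(8/17) = 4/17.
Total probability = (1/5)(1/11) + (1/5)(1/10) + (3/5)(4/17) = 1677/9350.

1677/9350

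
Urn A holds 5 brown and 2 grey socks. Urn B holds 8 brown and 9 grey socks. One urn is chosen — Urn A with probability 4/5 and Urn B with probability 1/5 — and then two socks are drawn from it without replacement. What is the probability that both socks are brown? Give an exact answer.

From Urn A: P(both brown) = (5/7)(4/6) = 10/21.
From Urn B: P(both brown) = (8/17)(7/16) = 7/34.
Total probability = (4/5)(10/21) + (1/5)(7/34) = 1507/3570.

1507/3570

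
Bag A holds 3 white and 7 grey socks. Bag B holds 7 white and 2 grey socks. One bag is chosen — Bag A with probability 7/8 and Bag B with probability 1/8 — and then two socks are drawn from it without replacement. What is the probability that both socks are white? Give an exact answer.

21/160

From Bag A: P(both white) = (3/10)(2/9) = 1/15.
From Bag B: P(both white) = (7/9)(6/8) = 7/12.
Total probability = (7/8)(1/15) + (1/8)(7/12) = 21/160.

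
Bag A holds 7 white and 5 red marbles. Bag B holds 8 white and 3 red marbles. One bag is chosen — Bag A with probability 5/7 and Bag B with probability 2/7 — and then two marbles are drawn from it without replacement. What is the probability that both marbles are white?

From Bag A: P(both white) = (7/12)(6/11) = 7/22.
From Bag B: P(both white) = (8/11)(7/10) = 28/55.
Total probability = (5/7)(7/22) + (2/7)(28/55) = 41/110.

41/110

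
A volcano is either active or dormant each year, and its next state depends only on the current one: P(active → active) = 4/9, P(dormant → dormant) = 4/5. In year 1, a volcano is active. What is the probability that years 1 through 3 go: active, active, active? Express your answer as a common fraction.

Year 1 is given. For each transition, use the conditional probability from the current state:
P(active | active) = 4/9; P(active | active) = 4/9.
P = 4/9 × 4/9 = 16/81.

16/81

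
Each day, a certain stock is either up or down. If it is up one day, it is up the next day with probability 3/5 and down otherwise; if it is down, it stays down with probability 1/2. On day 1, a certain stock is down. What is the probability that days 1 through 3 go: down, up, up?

3/10

Day 1 is given. For each transition, use the conditional probability from the current state:
P(up | down) = 1/2; P(up | up) = 3/5.
P = 1/2 × 3/5 = 3/10.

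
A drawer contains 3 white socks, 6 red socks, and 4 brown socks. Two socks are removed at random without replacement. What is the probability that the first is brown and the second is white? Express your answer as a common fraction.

Chain rule:
P = 4/13 × 3/12 = 12/156 = 1/13.

1/13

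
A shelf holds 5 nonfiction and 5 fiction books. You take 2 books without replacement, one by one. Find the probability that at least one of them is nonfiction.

P(no nonfiction) = 5/10 × 4/9 = 20/90 = 2/9.
P(at least one) = 1 − 2/9 = 7/9.

7/9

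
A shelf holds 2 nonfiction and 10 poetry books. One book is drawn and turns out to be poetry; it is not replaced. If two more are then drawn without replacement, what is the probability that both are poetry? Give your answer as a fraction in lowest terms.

With the first book removed, 9 poetry remain out of 11.
P = 9/11 × 8/10 = 72/110 = 36/55.

36/55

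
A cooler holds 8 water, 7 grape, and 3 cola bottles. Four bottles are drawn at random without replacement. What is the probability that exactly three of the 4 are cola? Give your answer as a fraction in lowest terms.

One ordering (cola drawn first) has probability 3/18 × 2/17 × 1/16 × 15/15 = 90/73440 = 1/816.
There are C(4,3) = 4 such orderings, each equally likely, so P = 4 × 1/816 = 1/204.

1/204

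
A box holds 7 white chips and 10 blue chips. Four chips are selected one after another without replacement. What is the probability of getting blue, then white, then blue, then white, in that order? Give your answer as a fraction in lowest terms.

9/136

Each draw changes the counts, so multiply the conditional probabilities along the sequence:
P = 10/17 × 7/16 × 9/15 × 6/14 = 3780/57120 = 9/136.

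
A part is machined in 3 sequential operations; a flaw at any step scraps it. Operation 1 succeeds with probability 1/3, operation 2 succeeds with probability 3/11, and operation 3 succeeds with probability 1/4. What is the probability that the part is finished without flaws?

1/44

Each stage is reached only if all earlier stages succeed, so
P = 1/3 × 3/11 × 1/4 = 3/132 = 1/44.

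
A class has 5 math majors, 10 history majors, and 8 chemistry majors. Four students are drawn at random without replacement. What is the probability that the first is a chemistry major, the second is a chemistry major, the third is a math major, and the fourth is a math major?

4/759

Multiply the probability of each draw given the previous ones:
P = 8/23 × 7/22 × 5/21 × 4/20 = 1120/212520 = 4/759.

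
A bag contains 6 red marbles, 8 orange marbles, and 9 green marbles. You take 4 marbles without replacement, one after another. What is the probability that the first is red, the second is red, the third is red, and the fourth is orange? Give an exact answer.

Multiply the probability of each draw given the previous ones:
P = 6/23 × 5/22 × 4/21 × 8/20 = 960/212520 = 8/1771.

8/1771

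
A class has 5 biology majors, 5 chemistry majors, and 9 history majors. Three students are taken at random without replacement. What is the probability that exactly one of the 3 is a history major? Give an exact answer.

One ordering (a history major drawn first) has probability 9/19 × 10/18 × 9/17 = 810/5814 = 45/323.
There are C(3,1) = 3 such orderings, each equally likely, so P = 3 × 45/323 = 135/323.

135/323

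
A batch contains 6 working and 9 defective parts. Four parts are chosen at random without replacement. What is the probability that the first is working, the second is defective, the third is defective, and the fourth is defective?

6/65

Chain rule:
P = 6/15 × 9/14 × 8/13 × 7/12 = 3024/32760 = 6/65.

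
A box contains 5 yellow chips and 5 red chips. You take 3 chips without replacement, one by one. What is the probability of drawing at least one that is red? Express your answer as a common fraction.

P(no red) = 5/10 × 4/9 × 3/8 = 60/720 = 1/12.
P(at least one) = 1 − 1/12 = 11/12.

11/12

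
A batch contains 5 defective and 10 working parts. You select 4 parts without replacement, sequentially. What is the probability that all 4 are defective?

P = 5/15 × 4/14 × 3/13 × 2/12 = 120/32760 = 1/273.

1/273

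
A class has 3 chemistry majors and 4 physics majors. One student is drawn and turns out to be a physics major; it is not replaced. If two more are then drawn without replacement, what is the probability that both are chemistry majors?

After the first draw, 3 of the remaining 6 students are chemistry majors.
P = 3/6 × 2/5 = 6/30 = 1/5.

1/5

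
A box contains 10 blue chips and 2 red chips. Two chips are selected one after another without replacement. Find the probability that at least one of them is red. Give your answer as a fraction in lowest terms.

7/22

P(no red) = 10/12 × 9/11 = 90/132 = 15/22.
P(at least one) = 1 − 15/22 = 7/22.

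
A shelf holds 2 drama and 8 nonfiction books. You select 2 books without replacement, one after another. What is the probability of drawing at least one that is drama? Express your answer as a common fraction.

17/45

P(no drama) = 8/10 × 7/9 = 56/90 = 28/45.
P(at least one) = 1 − 28/45 = 17/45.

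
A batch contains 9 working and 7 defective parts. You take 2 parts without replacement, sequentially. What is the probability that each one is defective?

7/40

P = 7/16 × 6/15 = 42/240 = 7/40.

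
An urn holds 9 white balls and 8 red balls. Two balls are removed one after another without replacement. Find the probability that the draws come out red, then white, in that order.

9/34

Each draw changes the counts, so multiply the conditional probabilities along the sequence:
P = 8/17 × 9/16 = 72/272 = 9/34.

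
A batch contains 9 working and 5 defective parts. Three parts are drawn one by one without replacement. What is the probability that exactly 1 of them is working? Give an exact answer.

One ordering (working drawn first) has probability 9/14 × 5/13 × 4/12 = 180/2184 = 15/182.
There are C(3,1) = 3 such orderings, each equally likely, so P = 3 × 15/182 = 45/182.

45/182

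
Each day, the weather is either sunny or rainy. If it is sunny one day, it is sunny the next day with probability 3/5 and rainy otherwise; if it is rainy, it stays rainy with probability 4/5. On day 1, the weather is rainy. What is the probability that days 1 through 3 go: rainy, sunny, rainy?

Day 1 is given. For each transition, use the conditional probability from the current state:
P(sunny | rainy) = 1/5; P(rainy | sunny) = 2/5.
P = 1/5 × 2/5 = 2/25.

2/25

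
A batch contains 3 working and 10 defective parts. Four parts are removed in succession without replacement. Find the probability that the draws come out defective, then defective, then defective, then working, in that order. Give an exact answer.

18/143

Chain rule:
P = 10/13 × 9/12 × 8/11 × 3/10 = 2160/17160 = 18/143.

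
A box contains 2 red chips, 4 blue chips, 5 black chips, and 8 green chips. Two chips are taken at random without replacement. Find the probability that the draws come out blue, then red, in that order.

4/171

Multiply the probability of each draw given the previous ones:
P = 4/19 × 2/18 = 8/342 = 4/171.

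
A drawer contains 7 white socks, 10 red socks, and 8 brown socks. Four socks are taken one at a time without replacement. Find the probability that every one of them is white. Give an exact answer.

7/2530

P(all white) = 7/25 × 6/24 × 5/23 × 4/22 = 840/303600 = 7/2530.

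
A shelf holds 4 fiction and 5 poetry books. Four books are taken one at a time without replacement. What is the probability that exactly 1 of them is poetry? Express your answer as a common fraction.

10/63

One ordering (poetry drawn first) has probability 5/9 × 4/8 × 3/7 × 2/6 = 120/3024 = 5/126.
There are C(4,1) = 4 such orderings, each equally likely, so P = 4 × 5/126 = 10/63.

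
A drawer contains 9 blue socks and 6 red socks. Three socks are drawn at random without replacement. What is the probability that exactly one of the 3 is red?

216/455

One ordering (red drawn first) has probability 6/15 × 9/14 × 8/13 = 432/2730 = 72/455.
There are C(3,1) = 3 such orderings, each equally likely, so P = 3 × 72/455 = 216/455.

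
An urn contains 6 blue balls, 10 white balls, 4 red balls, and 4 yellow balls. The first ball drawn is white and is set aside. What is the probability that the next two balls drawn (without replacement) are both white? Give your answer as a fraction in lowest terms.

With the first ball removed, 9 white remain out of 23.
P = 9/23 × 8/22 = 72/506 = 36/253.

36/253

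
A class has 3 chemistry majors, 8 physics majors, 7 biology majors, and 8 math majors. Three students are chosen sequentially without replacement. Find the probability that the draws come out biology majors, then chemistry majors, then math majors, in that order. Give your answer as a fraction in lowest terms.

7/650

Each draw changes the counts, so multiply the conditional probabilities along the sequence:
P = 7/26 × 3/25 × 8/24 = 168/15600 = 7/650.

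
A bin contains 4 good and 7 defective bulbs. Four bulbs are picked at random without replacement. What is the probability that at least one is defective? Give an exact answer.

P(no defective) = 4/11 × 3/10 × 2/9 × 1/8 = 24/7920 = 1/330.
P(at least one) = 1 − 1/330 = 329/330.

329/330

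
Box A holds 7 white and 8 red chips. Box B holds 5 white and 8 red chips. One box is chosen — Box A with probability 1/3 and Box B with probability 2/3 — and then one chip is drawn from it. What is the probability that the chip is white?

241/585

From Box A: P(white) = 7/15.
From Box B: P(white) = 5/13.
Total probability = (1/3)(7/15) + (2/3)(5/13) = 241/585.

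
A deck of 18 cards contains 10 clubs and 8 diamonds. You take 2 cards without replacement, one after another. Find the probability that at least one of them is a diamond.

P(no diamonds) = 10/18 × 9/17 = 90/306 = 5/17.
P(at least one) = 1 − 5/17 = 12/17.

12/17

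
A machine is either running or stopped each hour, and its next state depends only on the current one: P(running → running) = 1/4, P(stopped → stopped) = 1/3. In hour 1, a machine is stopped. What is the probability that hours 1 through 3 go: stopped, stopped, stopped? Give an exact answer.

1/9

Hour 1 is given. For each transition, use the conditional probability from the current state:
P(stopped | stopped) = 1/3; P(stopped | stopped) = 1/3.
P = 1/3 × 1/3 = 1/9.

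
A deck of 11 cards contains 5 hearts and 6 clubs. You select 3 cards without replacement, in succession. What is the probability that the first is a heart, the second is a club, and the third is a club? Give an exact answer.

Each draw changes the counts, so multiply the conditional probabilities along the sequence:
P = 5/11 × 6/10 × 5/9 = 150/990 = 5/33.

5/33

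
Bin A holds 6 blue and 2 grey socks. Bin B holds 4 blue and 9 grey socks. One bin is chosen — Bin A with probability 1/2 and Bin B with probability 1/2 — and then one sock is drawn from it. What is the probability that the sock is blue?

55/104

From Bin A: P(blue) = 6/8.
From Bin B: P(blue) = 4/13.
Total probability = (1/2)(6/8) + (1/2)(4/13) = 55/104.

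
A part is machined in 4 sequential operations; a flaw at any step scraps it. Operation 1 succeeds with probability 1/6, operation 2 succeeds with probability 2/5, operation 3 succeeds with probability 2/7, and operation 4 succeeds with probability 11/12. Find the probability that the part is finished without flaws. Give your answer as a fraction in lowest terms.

11/630

Multiplying along the chain,
P = 1/6 × 2/5 × 2/7 × 11/12 = 44/2520 = 11/630.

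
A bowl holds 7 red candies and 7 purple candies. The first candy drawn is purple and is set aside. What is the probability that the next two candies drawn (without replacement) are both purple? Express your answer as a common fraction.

5/26

With the first candy removed, 6 purple remain out of 13.
P = 6/13 × 5/12 = 30/156 = 5/26.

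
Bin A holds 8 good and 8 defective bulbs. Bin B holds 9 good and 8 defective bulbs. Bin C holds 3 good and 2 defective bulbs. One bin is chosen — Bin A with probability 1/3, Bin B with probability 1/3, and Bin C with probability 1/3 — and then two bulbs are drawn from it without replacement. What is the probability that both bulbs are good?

407/1530

From Bin A: P(both good) = (8/16)(7/15) = 7/30.
From Bin B: P(both good) = (9/17)(8/16) = 9/34.
From Bin C: P(both good) = (3/5)(2/4) = 3/10.
Total probability = (1/3)(7/30) + (1/3)(9/34) + (1/3)(3/10) = 407/1530.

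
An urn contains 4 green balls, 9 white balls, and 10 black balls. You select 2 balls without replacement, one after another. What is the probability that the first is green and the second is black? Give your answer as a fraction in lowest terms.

Chain rule:
P = 4/23 × 10/22 = 40/506 = 20/253.

20/253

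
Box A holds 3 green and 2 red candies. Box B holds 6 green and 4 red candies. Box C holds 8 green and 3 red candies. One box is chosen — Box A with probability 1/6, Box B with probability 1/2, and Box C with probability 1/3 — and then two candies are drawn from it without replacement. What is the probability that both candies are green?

17/44

From Box A: P(both green) = (3/5)(2/4) = 3/10.
From Box B: P(both green) = (6/10)(5/9) = 1/3.
From Box C: P(both green) = (8/11)(7/10) = 28/55.
Total probability = (1/6)(3/10) + (1/2)(1/3) + (1/3)(28/55) = 17/44.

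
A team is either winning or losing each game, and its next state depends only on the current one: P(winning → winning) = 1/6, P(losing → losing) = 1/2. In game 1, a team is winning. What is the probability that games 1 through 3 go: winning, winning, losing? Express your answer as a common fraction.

Game 1 is given. For each transition, use the conditional probability from the current state:
P(winning | winning) = 1/6; P(losing | winning) = 5/6.
P = 1/6 × 5/6 = 5/36.

5/36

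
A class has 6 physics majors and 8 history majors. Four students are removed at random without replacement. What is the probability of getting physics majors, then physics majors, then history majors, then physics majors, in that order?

Chain rule:
P = 6/14 × 5/13 × 8/12 × 4/11 = 960/24024 = 40/1001.

40/1001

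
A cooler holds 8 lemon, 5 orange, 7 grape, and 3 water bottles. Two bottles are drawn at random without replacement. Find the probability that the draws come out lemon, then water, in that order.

Each draw changes the counts, so multiply the conditional probabilities along the sequence:
P = 8/23 × 3/22 = 24/506 = 12/253.

12/253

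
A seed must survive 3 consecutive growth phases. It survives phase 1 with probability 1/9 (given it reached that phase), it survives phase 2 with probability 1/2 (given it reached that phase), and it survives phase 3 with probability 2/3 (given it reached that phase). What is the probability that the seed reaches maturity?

The events are sequential, so multiply the conditional probabilities:
P = 1/9 × 1/2 × 2/3 = 2/54 = 1/27.

1/27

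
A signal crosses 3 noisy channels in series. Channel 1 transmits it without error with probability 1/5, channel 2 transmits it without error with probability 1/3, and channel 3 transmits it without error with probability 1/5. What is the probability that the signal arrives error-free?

Each stage is reached only if all earlier stages succeed, so
P = 1/5 × 1/3 × 1/5 = 1/75.

1/75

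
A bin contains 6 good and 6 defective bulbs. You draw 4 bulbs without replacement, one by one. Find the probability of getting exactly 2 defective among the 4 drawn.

5/11

One ordering (defective drawn first) has probability 6/12 × 5/11 × 6/10 × 5/9 = 900/11880 = 5/66.
There are C(4,2) = 6 such orderings, each equally likely, so P = 6 × 5/66 = 5/11.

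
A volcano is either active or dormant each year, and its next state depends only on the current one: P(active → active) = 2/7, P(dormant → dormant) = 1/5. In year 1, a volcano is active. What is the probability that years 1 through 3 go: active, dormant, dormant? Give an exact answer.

Year 1 is given. For each transition, use the conditional probability from the current state:
P(dormant | active) = 5/7; P(dormant | dormant) = 1/5.
P = 5/7 × 1/5 = 5/35 = 1/7.

1/7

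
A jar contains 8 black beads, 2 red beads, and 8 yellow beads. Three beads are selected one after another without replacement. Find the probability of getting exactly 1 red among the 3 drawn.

One ordering (red drawn first) has probability 2/18 × 16/17 × 15/16 = 480/4896 = 5/51.
There are C(3,1) = 3 such orderings, each equally likely, so P = 3 × 5/51 = 5/17.

5/17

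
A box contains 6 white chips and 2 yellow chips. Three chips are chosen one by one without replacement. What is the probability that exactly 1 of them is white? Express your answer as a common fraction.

3/28

One ordering (white drawn first) has probability 6/8 × 2/7 × 1/6 = 12/336 = 1/28.
There are C(3,1) = 3 such orderings, each equally likely, so P = 3 × 1/28 = 3/28.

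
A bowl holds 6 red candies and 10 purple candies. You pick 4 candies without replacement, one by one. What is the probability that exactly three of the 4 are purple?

One ordering (purple drawn first) has probability 10/16 × 9/15 × 8/14 × 6/13 = 4320/43680 = 9/91.
There are C(4,3) = 4 such orderings, each equally likely, so P = 4 × 9/91 = 36/91.

36/91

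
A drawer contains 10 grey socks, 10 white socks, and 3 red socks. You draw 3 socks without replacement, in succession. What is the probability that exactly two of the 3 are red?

One ordering (red drawn first) has probability 3/23 × 2/22 × 20/21 = 120/10626 = 20/1771.
There are C(3,2) = 3 such orderings, each equally likely, so P = 3 × 20/1771 = 60/1771.

60/1771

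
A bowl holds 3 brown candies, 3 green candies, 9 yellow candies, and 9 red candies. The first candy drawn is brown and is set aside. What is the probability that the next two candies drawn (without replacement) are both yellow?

After the first draw, 9 of the remaining 23 candies are yellow.
P = 9/23 × 8/22 = 72/506 = 36/253.

36/253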